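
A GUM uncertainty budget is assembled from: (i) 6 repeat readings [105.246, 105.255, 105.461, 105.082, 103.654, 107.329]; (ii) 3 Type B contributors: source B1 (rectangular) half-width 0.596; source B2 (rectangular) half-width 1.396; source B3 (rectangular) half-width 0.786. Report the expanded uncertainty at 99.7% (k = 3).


mean = (105.246 + 105.255 + 105.461 + 105.082 + 103.654 + 107.329) / 6 = 105.3378333
s = sqrt(sum((x - mean)^2)/(n-1)) = 1.1743896
u_A = s / sqrt(n) = 1.1743896 / sqrt(6) = 0.47944255
u_B1 = 0.596 / sqrt(3) = 0.34410076
u_B2 = 1.396 / sqrt(3) = 0.80598098
u_B3 = 0.786 / sqrt(3) = 0.45379731
uc = sqrt(0.47944255^2 + 0.34410076^2 + 0.80598098^2 + 0.45379731^2) = 1.0971818
U = k * uc = 3 * 1.0971818
U = 3.2915

3.2915


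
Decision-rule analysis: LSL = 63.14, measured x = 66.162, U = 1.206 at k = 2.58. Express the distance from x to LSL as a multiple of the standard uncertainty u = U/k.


u = U / k = 1.206 / 2.58 = 0.46744186
margin = |LSL - x| = |63.14 - 66.162| = 3.022
z = margin / u = 3.022 / 0.46744186
z = 6.4650

6.4650


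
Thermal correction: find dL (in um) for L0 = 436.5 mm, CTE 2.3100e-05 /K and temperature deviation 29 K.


dL = L * alpha * dT
= 436.5 * 2.3100e-05 * 29
= 0.2924113 mm
dL_um = 0.2924113 * 1000 = 292.4113 um

292.4113


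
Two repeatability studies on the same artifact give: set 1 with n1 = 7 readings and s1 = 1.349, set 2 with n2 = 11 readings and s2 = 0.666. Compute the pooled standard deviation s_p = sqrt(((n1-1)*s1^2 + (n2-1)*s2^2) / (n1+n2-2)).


s_p = sqrt(((n1-1)*s1^2 + (n2-1)*s2^2) / (n1+n2-2))
numerator = (7-1)*1.349^2 + (11-1)*0.666^2 = 10.918806 + 4.43556 = 15.354366
denominator = 7 + 11 - 2 = 16
s_p^2 = 15.354366 / 16 = 0.95964788
s_p = sqrt(0.95964788) = 0.9796

0.9796


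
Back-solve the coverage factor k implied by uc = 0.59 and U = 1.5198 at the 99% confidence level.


k = U / uc
k = 1.5198 / 0.59
k = 2.576

2.576


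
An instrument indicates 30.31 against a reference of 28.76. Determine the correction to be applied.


Correction = standard - reading
= 28.76 - 30.31
= -1.5500

-1.5500


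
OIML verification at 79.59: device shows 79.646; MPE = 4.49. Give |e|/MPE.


e = indication - reference = 79.646 - 79.59 = 0.0560
|e| = 0.0560
ratio = |e| / MPE = 0.0560 / 4.49
ratio = 0.0125

0.0125


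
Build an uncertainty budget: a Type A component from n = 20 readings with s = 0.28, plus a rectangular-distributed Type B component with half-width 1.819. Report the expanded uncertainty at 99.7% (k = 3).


u_A = s / sqrt(n) = 0.28 / sqrt(20) = 0.062609903
u_B = half_width / sqrt(3) = 1.819 / sqrt(3) = 1.0502001
uc = sqrt(u_A^2 + u_B^2) = sqrt(0.062609903^2 + 1.0502001^2) = 1.0520648
U = k * uc = 3 * 1.0520648
U = 3.1562

3.1562


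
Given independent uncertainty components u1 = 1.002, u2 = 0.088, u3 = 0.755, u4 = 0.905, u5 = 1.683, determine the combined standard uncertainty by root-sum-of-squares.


uc = sqrt(1.002^2 + 0.088^2 + 0.755^2 + 0.905^2 + 1.683^2)
uc = sqrt(5.233287)
uc = 2.2876

2.2876


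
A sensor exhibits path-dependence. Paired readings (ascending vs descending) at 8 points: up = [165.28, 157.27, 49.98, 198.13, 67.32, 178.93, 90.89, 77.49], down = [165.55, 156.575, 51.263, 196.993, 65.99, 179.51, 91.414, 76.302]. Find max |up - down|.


|165.28 - 165.55| = 0.2700
|157.27 - 156.575| = 0.6950
|49.98 - 51.263| = 1.2830
|198.13 - 196.993| = 1.1370
|67.32 - 65.99| = 1.3300
|178.93 - 179.51| = 0.5800
|90.89 - 91.414| = 0.5240
|77.49 - 76.302| = 1.1880
hysteresis = max(diffs) = 1.3300

1.3300


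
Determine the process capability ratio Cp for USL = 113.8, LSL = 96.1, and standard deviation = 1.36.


Cp = (USL - LSL) / (6 * sigma)
= (113.8 - 96.1) / (6 * 1.36)
= 17.7000 / 8.1600
= 2.1691

2.1691


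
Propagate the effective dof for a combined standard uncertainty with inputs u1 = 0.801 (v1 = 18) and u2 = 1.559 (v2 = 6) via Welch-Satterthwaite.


uc = sqrt(u1^2 + u2^2) = sqrt(0.801^2 + 1.559^2) = 1.7527356
v_eff = uc^4 / (u1^4/v1 + u2^4/v2)
= 1.7527356^4 / (0.801^4/18 + 1.559^4/6)
= 9.4376883 / 1.0074092
v_eff = 9.3683

9.3683


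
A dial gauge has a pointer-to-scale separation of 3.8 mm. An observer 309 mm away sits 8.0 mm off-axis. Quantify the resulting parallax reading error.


error = h * offset / d
= 3.8 * 8.0 / 309
= 0.0984

0.0984


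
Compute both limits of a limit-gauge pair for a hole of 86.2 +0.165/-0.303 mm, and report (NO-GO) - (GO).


GO = nominal - lower_tol (smallest hole = maximum material condition)
GO = 86.2 - 0.303 = 85.897
NO-GO = nominal + upper_tol (largest hole = least material condition)
NO-GO = 86.2 + 0.165 = 86.365
spread = NO-GO - GO = 86.365 - 85.897 = 0.4680

0.4680


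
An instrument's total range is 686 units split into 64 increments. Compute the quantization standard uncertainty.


resolution = range / divisions
resolution = 686 / 64 = 10.71875
u_res = resolution / (2*sqrt(3))
u_res = 10.71875 / 3.4641016
u_res = 3.0942

3.0942


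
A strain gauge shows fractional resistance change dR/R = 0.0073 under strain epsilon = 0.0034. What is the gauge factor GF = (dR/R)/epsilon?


GF = (dR/R) / epsilon
= 0.0073 / 0.0034
= 2.1471

2.1471


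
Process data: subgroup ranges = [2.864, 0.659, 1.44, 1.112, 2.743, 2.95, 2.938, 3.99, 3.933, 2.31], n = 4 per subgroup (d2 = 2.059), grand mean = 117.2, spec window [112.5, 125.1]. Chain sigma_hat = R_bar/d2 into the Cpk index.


R_bar = (2.864 + 0.659 + 1.44 + 1.112 + 2.743 + 2.95 + 2.938 + 3.99 + 3.933 + 2.31) / 10 = 2.4939
sigma = R_bar / d2 = 2.4939 / 2.059 = 1.211219
Cp = (USL - LSL)/(6*sigma) = (125.1 - 112.5)/(6*1.211219) = 1.7338
Cpu = (125.1 - 117.2)/(3*1.211219) = 2.1741
Cpl = (117.2 - 112.5)/(3*1.211219) = 1.2935
Cpk = min(Cpu, Cpl) = 1.2935

1.2935


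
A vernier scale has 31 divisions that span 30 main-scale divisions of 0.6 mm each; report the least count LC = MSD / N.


LC = MSD / n_div
= 0.6 / 31
= 0.0194

0.0194


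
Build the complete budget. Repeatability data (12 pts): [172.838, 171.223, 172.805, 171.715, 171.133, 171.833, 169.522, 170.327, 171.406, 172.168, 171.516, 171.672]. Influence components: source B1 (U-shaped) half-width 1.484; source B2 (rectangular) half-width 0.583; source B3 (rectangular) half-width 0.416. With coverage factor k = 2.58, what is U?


mean = (172.838 + 171.223 + 172.805 + 171.715 + 171.133 + 171.833 + 169.522 + 170.327 + 171.406 + 172.168 + 171.516 + 171.672) / 12 = 171.5131667
s = sqrt(sum((x - mean)^2)/(n-1)) = 0.93580464
u_A = s / sqrt(n) = 0.93580464 / sqrt(12) = 0.27014353
u_B1 = 1.484 / sqrt(2) = 1.0493465
u_B2 = 0.583 / sqrt(3) = 0.33659521
u_B3 = 0.416 / sqrt(3) = 0.24017771
uc = sqrt(0.27014353^2 + 1.0493465^2 + 0.33659521^2 + 0.24017771^2) = 1.159779
U = k * uc = 2.58 * 1.159779
U = 2.9922

2.9922


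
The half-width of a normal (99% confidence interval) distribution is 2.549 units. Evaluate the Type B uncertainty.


u_B = half_width / 2.576
u_B = 2.549 / 2.576
u_B = 0.9895

0.9895


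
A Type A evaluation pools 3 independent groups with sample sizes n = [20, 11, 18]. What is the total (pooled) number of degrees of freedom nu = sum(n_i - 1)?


nu = sum_i (n_i - 1)
nu = ((20 - 1) + (11 - 1) + (18 - 1))
nu = 19 + 10 + 17
nu = 46

46


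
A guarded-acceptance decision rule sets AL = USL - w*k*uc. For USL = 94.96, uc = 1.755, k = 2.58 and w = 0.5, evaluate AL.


U = k * uc = 2.58 * 1.755 = 4.5279
guard band g = w * U = 0.5 * 4.5279 = 2.26395
AL = USL - g = 94.96 - 2.26395
AL = 92.6960

92.6960


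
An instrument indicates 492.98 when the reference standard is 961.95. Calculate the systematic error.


Systematic error = measured - true
= 492.98 - 961.95
= -468.9700

-468.9700


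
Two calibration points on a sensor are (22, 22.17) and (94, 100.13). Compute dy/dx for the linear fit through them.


slope = (y2 - y1) / (x2 - x1)
= (100.13 - 22.17) / (94 - 22)
= 77.9600 / 72
= 1.0828

1.0828


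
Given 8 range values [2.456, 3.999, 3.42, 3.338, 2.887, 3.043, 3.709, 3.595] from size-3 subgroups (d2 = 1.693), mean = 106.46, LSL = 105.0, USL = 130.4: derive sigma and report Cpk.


R_bar = (2.456 + 3.999 + 3.42 + 3.338 + 2.887 + 3.043 + 3.709 + 3.595) / 8 = 3.305875
sigma = R_bar / d2 = 3.305875 / 1.693 = 1.9526728
Cp = (USL - LSL)/(6*sigma) = (130.4 - 105.0)/(6*1.9526728) = 2.1680
Cpu = (130.4 - 106.46)/(3*1.9526728) = 4.0867
Cpl = (106.46 - 105.0)/(3*1.9526728) = 0.2492
Cpk = min(Cpu, Cpl) = 0.2492

0.2492


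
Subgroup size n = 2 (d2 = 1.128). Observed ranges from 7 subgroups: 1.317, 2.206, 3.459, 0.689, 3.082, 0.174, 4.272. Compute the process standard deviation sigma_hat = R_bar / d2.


R_bar = (1.317 + 2.206 + 3.459 + 0.689 + 3.082 + 0.174 + 4.272) / 7
R_bar = 15.199 / 7 = 2.1712857
sigma_hat = R_bar / d2 = 2.1712857 / 1.128 = 1.9249

1.9249


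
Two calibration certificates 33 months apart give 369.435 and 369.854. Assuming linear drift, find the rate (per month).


rate = (v2 - v1) / months
= (369.854 - 369.435) / 33
= 0.4190 / 33
= 0.0127

0.0127


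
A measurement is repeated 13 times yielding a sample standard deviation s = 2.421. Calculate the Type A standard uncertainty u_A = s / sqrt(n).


u_A = s / sqrt(n)
u_A = 2.421 / sqrt(13)
u_A = 2.421 / 3.6055513
u_A = 0.6715

0.6715


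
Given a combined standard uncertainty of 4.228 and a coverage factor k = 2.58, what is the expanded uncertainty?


U = k * uc
U = 2.58 * 4.228
U = 10.9082

10.9082


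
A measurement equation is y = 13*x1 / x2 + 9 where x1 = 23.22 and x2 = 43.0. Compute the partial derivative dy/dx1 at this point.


y = 13*x1 / x2 + 9
dy/dx1 = 13/x2
Evaluate at x2 = 43.0: c1 = 13 / 43.0
c1 = 0.3023

0.3023


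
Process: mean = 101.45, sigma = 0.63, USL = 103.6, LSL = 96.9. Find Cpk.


Cpu = (USL - mean) / (3*sigma) = (103.6 - 101.45) / (3*0.63) = 1.1376
Cpl = (mean - LSL) / (3*sigma) = (101.45 - 96.9) / (3*0.63) = 2.4074
Cpk = min(Cpu, Cpl) = 1.1376

1.1376


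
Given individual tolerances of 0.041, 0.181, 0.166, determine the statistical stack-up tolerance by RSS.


RSS = sqrt(0.041^2 + 0.181^2 + 0.166^2)
= sqrt(0.061998)
= 0.2490

0.2490


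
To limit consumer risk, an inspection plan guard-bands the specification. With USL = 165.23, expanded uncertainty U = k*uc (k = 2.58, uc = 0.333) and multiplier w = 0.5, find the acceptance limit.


U = k * uc = 2.58 * 0.333 = 0.85914
guard band g = w * U = 0.5 * 0.85914 = 0.42957
AL = USL - g = 165.23 - 0.42957
AL = 164.8004

164.8004


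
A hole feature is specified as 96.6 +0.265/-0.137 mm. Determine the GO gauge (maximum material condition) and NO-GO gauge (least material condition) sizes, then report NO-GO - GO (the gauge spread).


GO = nominal - lower_tol (smallest hole = maximum material condition)
GO = 96.6 - 0.137 = 96.463
NO-GO = nominal + upper_tol (largest hole = least material condition)
NO-GO = 96.6 + 0.265 = 96.865
spread = NO-GO - GO = 96.865 - 96.463 = 0.4020

0.4020


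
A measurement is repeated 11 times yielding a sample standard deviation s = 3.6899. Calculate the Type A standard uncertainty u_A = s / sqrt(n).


u_A = s / sqrt(n)
u_A = 3.6899 / sqrt(11)
u_A = 3.6899 / 3.3166248
u_A = 1.1125

1.1125


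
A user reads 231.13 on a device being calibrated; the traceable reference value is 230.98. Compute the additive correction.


Correction = standard - reading
= 230.98 - 231.13
= -0.1500

-0.1500


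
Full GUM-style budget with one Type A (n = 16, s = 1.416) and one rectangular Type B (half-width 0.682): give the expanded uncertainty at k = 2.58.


u_A = s / sqrt(n) = 1.416 / sqrt(16) = 0.354
u_B = half_width / sqrt(3) = 0.682 / sqrt(3) = 0.39375288
uc = sqrt(u_A^2 + u_B^2) = sqrt(0.354^2 + 0.39375288^2) = 0.5294878
U = k * uc = 2.58 * 0.5294878
U = 1.3661

1.3661


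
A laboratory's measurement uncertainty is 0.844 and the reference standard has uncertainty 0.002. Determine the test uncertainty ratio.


TUR = u_lab / u_ref
= 0.844 / 0.002
= 422.0000

422.0000


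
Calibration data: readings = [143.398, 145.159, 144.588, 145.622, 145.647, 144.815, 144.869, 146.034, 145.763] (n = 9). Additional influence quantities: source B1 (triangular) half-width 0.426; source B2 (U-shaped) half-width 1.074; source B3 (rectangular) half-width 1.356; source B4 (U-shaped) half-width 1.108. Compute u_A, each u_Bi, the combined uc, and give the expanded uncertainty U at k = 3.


mean = (143.398 + 145.159 + 144.588 + 145.622 + 145.647 + 144.815 + 144.869 + 146.034 + 145.763) / 9 = 145.0994444
s = sqrt(sum((x - mean)^2)/(n-1)) = 0.8047228
u_A = s / sqrt(n) = 0.8047228 / sqrt(9) = 0.26824093
u_B1 = 0.426 / sqrt(6) = 0.17391377
u_B2 = 1.074 / sqrt(2) = 0.75943268
u_B3 = 1.356 / sqrt(3) = 0.78288697
u_B4 = 1.108 / sqrt(2) = 0.78347431
uc = sqrt(0.26824093^2 + 0.17391377^2 + 0.75943268^2 + 0.78288697^2 + 0.78347431^2) = 1.3804641
U = k * uc = 3 * 1.3804641
U = 4.1414

4.1414


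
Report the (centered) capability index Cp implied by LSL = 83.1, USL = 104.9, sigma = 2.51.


Cp = (USL - LSL) / (6 * sigma)
= (104.9 - 83.1) / (6 * 2.51)
= 21.8000 / 15.0600
= 1.4475

1.4475


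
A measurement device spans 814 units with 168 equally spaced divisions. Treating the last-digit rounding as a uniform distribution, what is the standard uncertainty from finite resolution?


resolution = range / divisions
resolution = 814 / 168 = 4.8452381
u_res = resolution / (2*sqrt(3))
u_res = 4.8452381 / 3.4641016
u_res = 1.3987

1.3987


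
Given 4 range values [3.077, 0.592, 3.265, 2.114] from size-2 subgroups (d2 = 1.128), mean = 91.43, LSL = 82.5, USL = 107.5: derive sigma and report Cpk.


R_bar = (3.077 + 0.592 + 3.265 + 2.114) / 4 = 2.262
sigma = R_bar / d2 = 2.262 / 1.128 = 2.0053191
Cp = (USL - LSL)/(6*sigma) = (107.5 - 82.5)/(6*2.0053191) = 2.0778
Cpu = (107.5 - 91.43)/(3*2.0053191) = 2.6712
Cpl = (91.43 - 82.5)/(3*2.0053191) = 1.4844
Cpk = min(Cpu, Cpl) = 1.4844

1.4844


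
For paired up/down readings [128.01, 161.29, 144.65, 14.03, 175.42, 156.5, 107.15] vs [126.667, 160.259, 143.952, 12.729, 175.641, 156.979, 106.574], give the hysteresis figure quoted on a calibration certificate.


|128.01 - 126.667| = 1.3430
|161.29 - 160.259| = 1.0310
|144.65 - 143.952| = 0.6980
|14.03 - 12.729| = 1.3010
|175.42 - 175.641| = 0.2210
|156.5 - 156.979| = 0.4790
|107.15 - 106.574| = 0.5760
hysteresis = max(diffs) = 1.3430

1.3430


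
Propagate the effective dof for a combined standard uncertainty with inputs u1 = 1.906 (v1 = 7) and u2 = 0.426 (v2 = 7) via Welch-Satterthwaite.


uc = sqrt(u1^2 + u2^2) = sqrt(1.906^2 + 0.426^2) = 1.9530264
v_eff = uc^4 / (u1^4/v1 + u2^4/v2)
= 1.9530264^4 / (1.906^4/7 + 0.426^4/7)
= 14.548977 / 1.8900616
v_eff = 7.6976

7.6976


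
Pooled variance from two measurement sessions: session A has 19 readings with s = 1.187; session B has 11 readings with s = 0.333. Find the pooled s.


s_p = sqrt(((n1-1)*s1^2 + (n2-1)*s2^2) / (n1+n2-2))
numerator = (19-1)*1.187^2 + (11-1)*0.333^2 = 25.361442 + 1.10889 = 26.470332
denominator = 19 + 11 - 2 = 28
s_p^2 = 26.470332 / 28 = 0.945369
s_p = sqrt(0.945369) = 0.9723

0.9723


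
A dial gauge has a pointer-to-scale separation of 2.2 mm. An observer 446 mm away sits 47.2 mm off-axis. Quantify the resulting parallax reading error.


error = h * offset / d
= 2.2 * 47.2 / 446
= 0.2328

0.2328


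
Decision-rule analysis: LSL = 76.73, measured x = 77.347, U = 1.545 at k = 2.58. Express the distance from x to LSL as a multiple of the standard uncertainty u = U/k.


u = U / k = 1.545 / 2.58 = 0.59883721
margin = |LSL - x| = |76.73 - 77.347| = 0.617
z = margin / u = 0.617 / 0.59883721
z = 1.0303

1.0303


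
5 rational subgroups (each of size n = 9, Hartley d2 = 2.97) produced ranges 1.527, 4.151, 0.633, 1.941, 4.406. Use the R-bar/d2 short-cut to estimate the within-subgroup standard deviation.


R_bar = (1.527 + 4.151 + 0.633 + 1.941 + 4.406) / 5
R_bar = 12.658 / 5 = 2.5316
sigma_hat = R_bar / d2 = 2.5316 / 2.97 = 0.8524

0.8524


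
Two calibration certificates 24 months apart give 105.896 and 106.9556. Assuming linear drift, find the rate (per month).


rate = (v2 - v1) / months
= (106.9556 - 105.896) / 24
= 1.0596 / 24
= 0.0442

0.0442


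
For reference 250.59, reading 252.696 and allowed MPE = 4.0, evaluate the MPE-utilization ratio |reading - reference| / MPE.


e = indication - reference = 252.696 - 250.59 = 2.1060
|e| = 2.1060
ratio = |e| / MPE = 2.1060 / 4.0
ratio = 0.5265

0.5265


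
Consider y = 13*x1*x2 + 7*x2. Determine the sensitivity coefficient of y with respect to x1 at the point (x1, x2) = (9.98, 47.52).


y = 13*x1*x2 + 7*x2
dy/dx1 = 13*x2
Evaluate at x2 = 47.52: c1 = 13 * 47.52
c1 = 617.7600

617.7600


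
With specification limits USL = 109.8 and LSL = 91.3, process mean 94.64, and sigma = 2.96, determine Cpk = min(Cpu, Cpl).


Cpu = (USL - mean) / (3*sigma) = (109.8 - 94.64) / (3*2.96) = 1.7072
Cpl = (mean - LSL) / (3*sigma) = (94.64 - 91.3) / (3*2.96) = 0.3761
Cpk = min(Cpu, Cpl) = 0.3761

0.3761


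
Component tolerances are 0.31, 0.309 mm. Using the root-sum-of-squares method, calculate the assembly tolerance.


RSS = sqrt(0.31^2 + 0.309^2)
= sqrt(0.191581)
= 0.4377

0.4377


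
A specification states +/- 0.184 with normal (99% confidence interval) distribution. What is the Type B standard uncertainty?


u_B = half_width / 2.576
u_B = 0.184 / 2.576
u_B = 0.0714

0.0714


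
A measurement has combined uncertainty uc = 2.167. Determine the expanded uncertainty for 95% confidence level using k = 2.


U = k * uc
U = 2 * 2.167
U = 4.3340

4.3340


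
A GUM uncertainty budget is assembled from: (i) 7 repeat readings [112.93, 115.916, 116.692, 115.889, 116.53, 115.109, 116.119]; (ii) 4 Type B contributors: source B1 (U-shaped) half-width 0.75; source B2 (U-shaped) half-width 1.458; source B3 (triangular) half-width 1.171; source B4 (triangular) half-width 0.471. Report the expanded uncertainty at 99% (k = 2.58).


mean = (112.93 + 115.916 + 116.692 + 115.889 + 116.53 + 115.109 + 116.119) / 7 = 115.5978571
s = sqrt(sum((x - mean)^2)/(n-1)) = 1.2832284
u_A = s / sqrt(n) = 1.2832284 / sqrt(7) = 0.48501475
u_B1 = 0.75 / sqrt(2) = 0.53033009
u_B2 = 1.458 / sqrt(2) = 1.0309617
u_B3 = 1.171 / sqrt(6) = 0.47805875
u_B4 = 0.471 / sqrt(6) = 0.19228494
uc = sqrt(0.48501475^2 + 0.53033009^2 + 1.0309617^2 + 0.47805875^2 + 0.19228494^2) = 1.3582654
U = k * uc = 2.58 * 1.3582654
U = 3.5043

3.5043


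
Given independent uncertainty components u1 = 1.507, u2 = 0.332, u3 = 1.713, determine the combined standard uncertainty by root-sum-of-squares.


uc = sqrt(1.507^2 + 0.332^2 + 1.713^2)
uc = sqrt(5.315642)
uc = 2.3056

2.3056


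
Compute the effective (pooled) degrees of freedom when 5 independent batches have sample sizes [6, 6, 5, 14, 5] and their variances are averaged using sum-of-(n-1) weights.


nu = sum_i (n_i - 1)
nu = ((6 - 1) + (6 - 1) + (5 - 1) + (14 - 1) + (5 - 1))
nu = 5 + 5 + 4 + 13 + 4
nu = 31

31


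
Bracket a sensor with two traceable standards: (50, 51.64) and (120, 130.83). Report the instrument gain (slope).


slope = (y2 - y1) / (x2 - x1)
= (130.83 - 51.64) / (120 - 50)
= 79.1900 / 70
= 1.1313

1.1313


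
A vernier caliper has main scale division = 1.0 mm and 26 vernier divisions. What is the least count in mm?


LC = MSD / n_div
= 1.0 / 26
= 0.0385

0.0385


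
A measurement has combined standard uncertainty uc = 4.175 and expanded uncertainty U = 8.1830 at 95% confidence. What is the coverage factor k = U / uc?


k = U / uc
k = 8.1830 / 4.175
k = 1.96

1.96


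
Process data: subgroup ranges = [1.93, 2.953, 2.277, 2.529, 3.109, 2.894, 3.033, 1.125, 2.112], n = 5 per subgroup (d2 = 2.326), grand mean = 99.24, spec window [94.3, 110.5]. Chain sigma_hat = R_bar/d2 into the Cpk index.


R_bar = (1.93 + 2.953 + 2.277 + 2.529 + 3.109 + 2.894 + 3.033 + 1.125 + 2.112) / 9 = 2.4402222
sigma = R_bar / d2 = 2.4402222 / 2.326 = 1.0491067
Cp = (USL - LSL)/(6*sigma) = (110.5 - 94.3)/(6*1.0491067) = 2.5736
Cpu = (110.5 - 99.24)/(3*1.0491067) = 3.5776
Cpl = (99.24 - 94.3)/(3*1.0491067) = 1.5696
Cpk = min(Cpu, Cpl) = 1.5696

1.5696


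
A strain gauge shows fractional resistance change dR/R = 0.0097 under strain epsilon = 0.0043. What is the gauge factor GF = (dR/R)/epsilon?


GF = (dR/R) / epsilon
= 0.0097 / 0.0043
= 2.2558

2.2558


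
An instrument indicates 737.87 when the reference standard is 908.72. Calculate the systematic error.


Systematic error = measured - true
= 737.87 - 908.72
= -170.8500

-170.8500


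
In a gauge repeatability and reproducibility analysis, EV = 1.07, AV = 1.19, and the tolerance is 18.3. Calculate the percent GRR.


GRR = sqrt(EV^2 + AV^2) = sqrt(1.07^2 + 1.19^2) = 1.6003125
%GRR = GRR / tol * 100 = 1.6003125 / 18.3 * 100
%GRR = 8.7449

8.7449


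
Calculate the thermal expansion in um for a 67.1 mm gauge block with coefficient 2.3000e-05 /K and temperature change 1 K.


dL = L * alpha * dT
= 67.1 * 2.3000e-05 * 1
= 0.0015433 mm
dL_um = 0.0015433 * 1000 = 1.5433 um

1.5433


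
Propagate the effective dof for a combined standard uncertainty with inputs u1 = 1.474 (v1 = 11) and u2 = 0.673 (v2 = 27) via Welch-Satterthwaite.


uc = sqrt(u1^2 + u2^2) = sqrt(1.474^2 + 0.673^2) = 1.6203719
v_eff = uc^4 / (u1^4/v1 + u2^4/v2)
= 1.6203719^4 / (1.474^4/11 + 0.673^4/27)
= 6.8938021 / 0.43673622
v_eff = 15.7848

15.7848


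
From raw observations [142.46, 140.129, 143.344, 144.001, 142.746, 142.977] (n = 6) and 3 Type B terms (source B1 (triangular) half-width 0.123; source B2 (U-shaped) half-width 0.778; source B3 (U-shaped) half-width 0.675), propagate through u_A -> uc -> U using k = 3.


mean = (142.46 + 140.129 + 143.344 + 144.001 + 142.746 + 142.977) / 6 = 142.6095
s = sqrt(sum((x - mean)^2)/(n-1)) = 1.3270028
u_A = s / sqrt(n) = 1.3270028 / sqrt(6) = 0.54174662
u_B1 = 0.123 / sqrt(6) = 0.05021454
u_B2 = 0.778 / sqrt(2) = 0.55012908
u_B3 = 0.675 / sqrt(2) = 0.47729708
uc = sqrt(0.54174662^2 + 0.05021454^2 + 0.55012908^2 + 0.47729708^2) = 0.90910143
U = k * uc = 3 * 0.90910143
U = 2.7273

2.7273


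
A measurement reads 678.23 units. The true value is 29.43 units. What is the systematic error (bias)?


Systematic error = measured - true
= 678.23 - 29.43
= 648.8000

648.8000


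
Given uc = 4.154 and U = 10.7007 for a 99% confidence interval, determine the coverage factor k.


k = U / uc
k = 10.7007 / 4.154
k = 2.576

2.576


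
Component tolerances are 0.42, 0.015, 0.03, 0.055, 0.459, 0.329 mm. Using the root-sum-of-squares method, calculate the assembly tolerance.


RSS = sqrt(0.42^2 + 0.015^2 + 0.03^2 + 0.055^2 + 0.459^2 + 0.329^2)
= sqrt(0.499472)
= 0.7067

0.7067


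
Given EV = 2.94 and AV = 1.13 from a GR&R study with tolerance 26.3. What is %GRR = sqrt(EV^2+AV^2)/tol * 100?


GRR = sqrt(EV^2 + AV^2) = sqrt(2.94^2 + 1.13^2) = 3.1496825
%GRR = GRR / tol * 100 = 3.1496825 / 26.3 * 100
%GRR = 11.9760

11.9760


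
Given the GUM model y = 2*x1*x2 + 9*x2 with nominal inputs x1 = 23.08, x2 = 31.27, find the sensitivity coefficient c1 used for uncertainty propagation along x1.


y = 2*x1*x2 + 9*x2
dy/dx1 = 2*x2
Evaluate at x2 = 31.27: c1 = 2 * 31.27
c1 = 62.5400

62.5400


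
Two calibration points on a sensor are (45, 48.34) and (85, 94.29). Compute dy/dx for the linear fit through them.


slope = (y2 - y1) / (x2 - x1)
= (94.29 - 48.34) / (85 - 45)
= 45.9500 / 40
= 1.1488

1.1488


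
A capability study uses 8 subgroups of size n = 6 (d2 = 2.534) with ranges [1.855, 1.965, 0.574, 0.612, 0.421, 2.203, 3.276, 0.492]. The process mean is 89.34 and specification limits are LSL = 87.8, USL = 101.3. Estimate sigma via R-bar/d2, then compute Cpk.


R_bar = (1.855 + 1.965 + 0.574 + 0.612 + 0.421 + 2.203 + 3.276 + 0.492) / 8 = 1.42475
sigma = R_bar / d2 = 1.42475 / 2.534 = 0.56225335
Cp = (USL - LSL)/(6*sigma) = (101.3 - 87.8)/(6*0.56225335) = 4.0018
Cpu = (101.3 - 89.34)/(3*0.56225335) = 7.0905
Cpl = (89.34 - 87.8)/(3*0.56225335) = 0.9130
Cpk = min(Cpu, Cpl) = 0.9130

0.9130


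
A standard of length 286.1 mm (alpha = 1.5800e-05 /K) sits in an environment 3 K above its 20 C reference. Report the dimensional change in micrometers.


dL = L * alpha * dT
= 286.1 * 1.5800e-05 * 3
= 0.0135611 mm
dL_um = 0.0135611 * 1000 = 13.5611 um

13.5611


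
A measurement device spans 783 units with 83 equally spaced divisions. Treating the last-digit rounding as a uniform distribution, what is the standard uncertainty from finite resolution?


resolution = range / divisions
resolution = 783 / 83 = 9.4337349
u_res = resolution / (2*sqrt(3))
u_res = 9.4337349 / 3.4641016
u_res = 2.7233

2.7233


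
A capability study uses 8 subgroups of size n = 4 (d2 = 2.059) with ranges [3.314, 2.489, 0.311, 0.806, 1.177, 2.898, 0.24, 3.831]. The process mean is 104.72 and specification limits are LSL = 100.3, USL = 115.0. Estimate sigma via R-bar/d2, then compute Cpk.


R_bar = (3.314 + 2.489 + 0.311 + 0.806 + 1.177 + 2.898 + 0.24 + 3.831) / 8 = 1.88325
sigma = R_bar / d2 = 1.88325 / 2.059 = 0.91464303
Cp = (USL - LSL)/(6*sigma) = (115.0 - 100.3)/(6*0.91464303) = 2.6786
Cpu = (115.0 - 104.72)/(3*0.91464303) = 3.7465
Cpl = (104.72 - 100.3)/(3*0.91464303) = 1.6108
Cpk = min(Cpu, Cpl) = 1.6108

1.6108


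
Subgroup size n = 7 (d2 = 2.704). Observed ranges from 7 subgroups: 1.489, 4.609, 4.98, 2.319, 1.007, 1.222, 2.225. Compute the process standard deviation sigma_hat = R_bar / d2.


R_bar = (1.489 + 4.609 + 4.98 + 2.319 + 1.007 + 1.222 + 2.225) / 7
R_bar = 17.851 / 7 = 2.5501429
sigma_hat = R_bar / d2 = 2.5501429 / 2.704 = 0.9431

0.9431


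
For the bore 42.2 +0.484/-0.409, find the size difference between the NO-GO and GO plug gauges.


GO = nominal - lower_tol (smallest hole = maximum material condition)
GO = 42.2 - 0.409 = 41.791
NO-GO = nominal + upper_tol (largest hole = least material condition)
NO-GO = 42.2 + 0.484 = 42.684
spread = NO-GO - GO = 42.684 - 41.791 = 0.8930

0.8930


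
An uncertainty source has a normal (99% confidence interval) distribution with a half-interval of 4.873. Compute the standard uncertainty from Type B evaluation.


u_B = half_width / 2.576
u_B = 4.873 / 2.576
u_B = 1.8917

1.8917


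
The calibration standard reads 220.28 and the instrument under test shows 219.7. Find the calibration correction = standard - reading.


Correction = standard - reading
= 220.28 - 219.7
= 0.5800

0.5800


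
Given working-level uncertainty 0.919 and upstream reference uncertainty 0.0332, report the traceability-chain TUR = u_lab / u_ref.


TUR = u_lab / u_ref
= 0.919 / 0.0332
= 27.6807

27.6807


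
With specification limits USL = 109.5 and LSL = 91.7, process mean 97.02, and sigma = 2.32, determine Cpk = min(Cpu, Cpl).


Cpu = (USL - mean) / (3*sigma) = (109.5 - 97.02) / (3*2.32) = 1.7931
Cpl = (mean - LSL) / (3*sigma) = (97.02 - 91.7) / (3*2.32) = 0.7644
Cpk = min(Cpu, Cpl) = 0.7644

0.7644


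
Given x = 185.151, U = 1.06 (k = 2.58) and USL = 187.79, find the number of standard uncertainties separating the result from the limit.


u = U / k = 1.06 / 2.58 = 0.41085271
margin = |USL - x| = |187.79 - 185.151| = 2.639
z = margin / u = 2.639 / 0.41085271
z = 6.4232

6.4232


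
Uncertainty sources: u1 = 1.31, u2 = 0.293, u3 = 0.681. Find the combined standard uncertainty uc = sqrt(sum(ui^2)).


uc = sqrt(1.31^2 + 0.293^2 + 0.681^2)
uc = sqrt(2.26571)
uc = 1.5052

1.5052


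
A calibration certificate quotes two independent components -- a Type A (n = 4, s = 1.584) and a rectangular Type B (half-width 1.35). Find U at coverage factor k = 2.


u_A = s / sqrt(n) = 1.584 / sqrt(4) = 0.792
u_B = half_width / sqrt(3) = 1.35 / sqrt(3) = 0.77942286
uc = sqrt(u_A^2 + u_B^2) = sqrt(0.792^2 + 0.77942286^2) = 1.1111993
U = k * uc = 2 * 1.1111993
U = 2.2224

2.2224


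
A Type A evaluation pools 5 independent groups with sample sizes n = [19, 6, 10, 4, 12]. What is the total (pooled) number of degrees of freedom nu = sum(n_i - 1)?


nu = sum_i (n_i - 1)
nu = ((19 - 1) + (6 - 1) + (10 - 1) + (4 - 1) + (12 - 1))
nu = 18 + 5 + 9 + 3 + 11
nu = 46

46


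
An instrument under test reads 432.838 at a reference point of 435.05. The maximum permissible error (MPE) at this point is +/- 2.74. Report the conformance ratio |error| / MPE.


e = indication - reference = 432.838 - 435.05 = -2.2120
|e| = 2.2120
ratio = |e| / MPE = 2.2120 / 2.74
ratio = 0.8073

0.8073


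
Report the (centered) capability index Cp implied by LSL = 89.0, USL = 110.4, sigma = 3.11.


Cp = (USL - LSL) / (6 * sigma)
= (110.4 - 89.0) / (6 * 3.11)
= 21.4000 / 18.6600
= 1.1468

1.1468


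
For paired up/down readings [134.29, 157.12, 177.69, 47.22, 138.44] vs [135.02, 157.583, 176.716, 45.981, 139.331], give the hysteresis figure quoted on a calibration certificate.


|134.29 - 135.02| = 0.7300
|157.12 - 157.583| = 0.4630
|177.69 - 176.716| = 0.9740
|47.22 - 45.981| = 1.2390
|138.44 - 139.331| = 0.8910
hysteresis = max(diffs) = 1.2390

1.2390


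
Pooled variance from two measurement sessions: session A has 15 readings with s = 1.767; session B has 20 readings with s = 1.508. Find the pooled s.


s_p = sqrt(((n1-1)*s1^2 + (n2-1)*s2^2) / (n1+n2-2))
numerator = (15-1)*1.767^2 + (20-1)*1.508^2 = 43.712046 + 43.207216 = 86.919262
denominator = 15 + 20 - 2 = 33
s_p^2 = 86.919262 / 33 = 2.633917
s_p = sqrt(2.633917) = 1.6229

1.6229


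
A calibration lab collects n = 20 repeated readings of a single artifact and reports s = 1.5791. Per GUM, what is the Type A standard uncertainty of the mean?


u_A = s / sqrt(n)
u_A = 1.5791 / sqrt(20)
u_A = 1.5791 / 4.472136
u_A = 0.3531

0.3531


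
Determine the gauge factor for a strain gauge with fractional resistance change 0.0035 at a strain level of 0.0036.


GF = (dR/R) / epsilon
= 0.0035 / 0.0036
= 0.9722

0.9722


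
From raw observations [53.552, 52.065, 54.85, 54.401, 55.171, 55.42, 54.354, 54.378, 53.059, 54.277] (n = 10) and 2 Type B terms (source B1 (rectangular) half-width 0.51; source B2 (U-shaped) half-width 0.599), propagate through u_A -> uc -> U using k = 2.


mean = (53.552 + 52.065 + 54.85 + 54.401 + 55.171 + 55.42 + 54.354 + 54.378 + 53.059 + 54.277) / 10 = 54.1527
s = sqrt(sum((x - mean)^2)/(n-1)) = 1.0117701
u_A = s / sqrt(n) = 1.0117701 / sqrt(10) = 0.3199498
u_B1 = 0.51 / sqrt(3) = 0.29444864
u_B2 = 0.599 / sqrt(2) = 0.42355696
uc = sqrt(0.3199498^2 + 0.29444864^2 + 0.42355696^2) = 0.60701596
U = k * uc = 2 * 0.60701596
U = 1.2140

1.2140


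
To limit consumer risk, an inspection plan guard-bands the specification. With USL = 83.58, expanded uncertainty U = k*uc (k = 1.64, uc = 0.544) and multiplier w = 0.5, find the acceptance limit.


U = k * uc = 1.64 * 0.544 = 0.89216
guard band g = w * U = 0.5 * 0.89216 = 0.44608
AL = USL - g = 83.58 - 0.44608
AL = 83.1339

83.1339


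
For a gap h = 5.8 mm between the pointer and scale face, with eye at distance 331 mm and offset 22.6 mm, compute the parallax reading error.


error = h * offset / d
= 5.8 * 22.6 / 331
= 0.3960

0.3960


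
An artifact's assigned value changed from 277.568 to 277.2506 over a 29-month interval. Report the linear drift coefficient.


rate = (v2 - v1) / months
= (277.2506 - 277.568) / 29
= -0.3174 / 29
= -0.0109

-0.0109


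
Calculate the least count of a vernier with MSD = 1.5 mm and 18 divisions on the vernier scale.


LC = MSD / n_div
= 1.5 / 18
= 0.0833

0.0833


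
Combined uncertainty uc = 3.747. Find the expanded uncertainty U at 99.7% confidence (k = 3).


U = k * uc
U = 3 * 3.747
U = 11.2410

11.2410


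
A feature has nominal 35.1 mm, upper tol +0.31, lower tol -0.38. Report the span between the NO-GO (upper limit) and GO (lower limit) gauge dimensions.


GO = nominal - lower_tol (smallest hole = maximum material condition)
GO = 35.1 - 0.38 = 34.72
NO-GO = nominal + upper_tol (largest hole = least material condition)
NO-GO = 35.1 + 0.31 = 35.41
spread = NO-GO - GO = 35.41 - 34.72 = 0.6900

0.6900


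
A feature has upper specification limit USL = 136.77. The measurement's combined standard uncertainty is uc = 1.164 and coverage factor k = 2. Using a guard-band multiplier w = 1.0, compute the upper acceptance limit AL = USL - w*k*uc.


U = k * uc = 2 * 1.164 = 2.328
guard band g = w * U = 1.0 * 2.328 = 2.328
AL = USL - g = 136.77 - 2.328
AL = 134.4420

134.4420


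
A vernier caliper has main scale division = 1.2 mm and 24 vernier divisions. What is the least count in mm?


LC = MSD / n_div
= 1.2 / 24
= 0.0500

0.0500


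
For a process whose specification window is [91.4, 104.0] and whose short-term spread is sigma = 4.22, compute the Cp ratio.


Cp = (USL - LSL) / (6 * sigma)
= (104.0 - 91.4) / (6 * 4.22)
= 12.6000 / 25.3200
= 0.4976

0.4976


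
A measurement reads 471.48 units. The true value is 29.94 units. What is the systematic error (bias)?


Systematic error = measured - true
= 471.48 - 29.94
= 441.5400

441.5400


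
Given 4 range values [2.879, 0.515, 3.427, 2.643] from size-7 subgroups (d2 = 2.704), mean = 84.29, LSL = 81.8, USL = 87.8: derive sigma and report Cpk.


R_bar = (2.879 + 0.515 + 3.427 + 2.643) / 4 = 2.366
sigma = R_bar / d2 = 2.366 / 2.704 = 0.875
Cp = (USL - LSL)/(6*sigma) = (87.8 - 81.8)/(6*0.875) = 1.1429
Cpu = (87.8 - 84.29)/(3*0.875) = 1.3371
Cpl = (84.29 - 81.8)/(3*0.875) = 0.9486
Cpk = min(Cpu, Cpl) = 0.9486

0.9486


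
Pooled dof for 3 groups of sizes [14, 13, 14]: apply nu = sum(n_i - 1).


nu = sum_i (n_i - 1)
nu = ((14 - 1) + (13 - 1) + (14 - 1))
nu = 13 + 12 + 13
nu = 38

38


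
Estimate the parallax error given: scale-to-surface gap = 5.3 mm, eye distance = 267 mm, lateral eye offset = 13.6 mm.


error = h * offset / d
= 5.3 * 13.6 / 267
= 0.2700

0.2700


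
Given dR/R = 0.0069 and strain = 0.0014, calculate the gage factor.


GF = (dR/R) / epsilon
= 0.0069 / 0.0014
= 4.9286

4.9286


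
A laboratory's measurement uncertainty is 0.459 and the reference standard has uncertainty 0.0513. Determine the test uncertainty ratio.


TUR = u_lab / u_ref
= 0.459 / 0.0513
= 8.9474

8.9474


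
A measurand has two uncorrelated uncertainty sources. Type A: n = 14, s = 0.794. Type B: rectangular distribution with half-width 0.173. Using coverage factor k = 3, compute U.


u_A = s / sqrt(n) = 0.794 / sqrt(14) = 0.21220543
u_B = half_width / sqrt(3) = 0.173 / sqrt(3) = 0.099881597
uc = sqrt(u_A^2 + u_B^2) = sqrt(0.21220543^2 + 0.099881597^2) = 0.23453673
U = k * uc = 3 * 0.23453673
U = 0.7036

0.7036


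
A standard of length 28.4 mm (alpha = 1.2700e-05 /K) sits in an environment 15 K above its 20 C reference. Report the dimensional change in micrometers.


dL = L * alpha * dT
= 28.4 * 1.2700e-05 * 15
= 0.0054102 mm
dL_um = 0.0054102 * 1000 = 5.4102 um

5.4102


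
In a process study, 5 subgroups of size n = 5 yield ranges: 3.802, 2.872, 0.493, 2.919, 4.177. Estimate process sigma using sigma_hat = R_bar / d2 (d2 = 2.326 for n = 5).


R_bar = (3.802 + 2.872 + 0.493 + 2.919 + 4.177) / 5
R_bar = 14.263 / 5 = 2.8526
sigma_hat = R_bar / d2 = 2.8526 / 2.326 = 1.2264

1.2264


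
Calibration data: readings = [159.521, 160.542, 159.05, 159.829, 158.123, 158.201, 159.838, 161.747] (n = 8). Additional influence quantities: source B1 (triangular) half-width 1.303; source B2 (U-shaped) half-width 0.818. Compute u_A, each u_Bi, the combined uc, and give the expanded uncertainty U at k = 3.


mean = (159.521 + 160.542 + 159.05 + 159.829 + 158.123 + 158.201 + 159.838 + 161.747) / 8 = 159.606375
s = sqrt(sum((x - mean)^2)/(n-1)) = 1.1984039
u_A = s / sqrt(n) = 1.1984039 / sqrt(8) = 0.42369976
u_B1 = 1.303 / sqrt(6) = 0.53194752
u_B2 = 0.818 / sqrt(2) = 0.57841335
uc = sqrt(0.42369976^2 + 0.53194752^2 + 0.57841335^2) = 0.89277749
U = k * uc = 3 * 0.89277749
U = 2.6783

2.6783


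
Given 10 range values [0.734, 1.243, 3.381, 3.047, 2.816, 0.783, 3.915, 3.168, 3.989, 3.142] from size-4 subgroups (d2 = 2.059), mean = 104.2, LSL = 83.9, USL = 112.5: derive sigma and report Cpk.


R_bar = (0.734 + 1.243 + 3.381 + 3.047 + 2.816 + 0.783 + 3.915 + 3.168 + 3.989 + 3.142) / 10 = 2.6218
sigma = R_bar / d2 = 2.6218 / 2.059 = 1.2733366
Cp = (USL - LSL)/(6*sigma) = (112.5 - 83.9)/(6*1.2733366) = 3.7434
Cpu = (112.5 - 104.2)/(3*1.2733366) = 2.1728
Cpl = (104.2 - 83.9)/(3*1.2733366) = 5.3141
Cpk = min(Cpu, Cpl) = 2.1728

2.1728


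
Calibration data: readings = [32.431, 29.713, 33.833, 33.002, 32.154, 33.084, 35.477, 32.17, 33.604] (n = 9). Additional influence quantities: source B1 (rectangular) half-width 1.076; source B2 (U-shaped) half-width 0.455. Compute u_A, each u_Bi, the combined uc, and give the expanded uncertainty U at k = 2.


mean = (32.431 + 29.713 + 33.833 + 33.002 + 32.154 + 33.084 + 35.477 + 32.17 + 33.604) / 9 = 32.82977778
s = sqrt(sum((x - mean)^2)/(n-1)) = 1.5601787
u_A = s / sqrt(n) = 1.5601787 / sqrt(9) = 0.52005957
u_B1 = 1.076 / sqrt(3) = 0.62122889
u_B2 = 0.455 / sqrt(2) = 0.32173359
uc = sqrt(0.52005957^2 + 0.62122889^2 + 0.32173359^2) = 0.87172231
U = k * uc = 2 * 0.87172231
U = 1.7434

1.7434


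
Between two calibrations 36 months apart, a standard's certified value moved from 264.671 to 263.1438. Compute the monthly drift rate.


rate = (v2 - v1) / months
= (263.1438 - 264.671) / 36
= -1.5272 / 36
= -0.0424

-0.0424


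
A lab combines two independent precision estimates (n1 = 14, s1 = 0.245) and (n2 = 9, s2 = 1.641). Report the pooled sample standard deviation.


s_p = sqrt(((n1-1)*s1^2 + (n2-1)*s2^2) / (n1+n2-2))
numerator = (14-1)*0.245^2 + (9-1)*1.641^2 = 0.780325 + 21.543048 = 22.323373
denominator = 14 + 9 - 2 = 21
s_p^2 = 22.323373 / 21 = 1.0630178
s_p = sqrt(1.0630178) = 1.0310

1.0310


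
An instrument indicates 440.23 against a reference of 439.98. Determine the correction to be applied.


Correction = standard - reading
= 439.98 - 440.23
= -0.2500

-0.2500


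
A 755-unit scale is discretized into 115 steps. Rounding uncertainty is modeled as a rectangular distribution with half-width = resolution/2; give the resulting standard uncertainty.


resolution = range / divisions
resolution = 755 / 115 = 6.5652174
u_res = resolution / (2*sqrt(3))
u_res = 6.5652174 / 3.4641016
u_res = 1.8952

1.8952


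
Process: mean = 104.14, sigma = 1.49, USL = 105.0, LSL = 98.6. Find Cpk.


Cpu = (USL - mean) / (3*sigma) = (105.0 - 104.14) / (3*1.49) = 0.1924
Cpl = (mean - LSL) / (3*sigma) = (104.14 - 98.6) / (3*1.49) = 1.2394
Cpk = min(Cpu, Cpl) = 0.1924

0.1924


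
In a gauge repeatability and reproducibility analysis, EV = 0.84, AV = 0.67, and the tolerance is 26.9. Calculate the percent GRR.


GRR = sqrt(EV^2 + AV^2) = sqrt(0.84^2 + 0.67^2) = 1.0744766
%GRR = GRR / tol * 100 = 1.0744766 / 26.9 * 100
%GRR = 3.9943

3.9943


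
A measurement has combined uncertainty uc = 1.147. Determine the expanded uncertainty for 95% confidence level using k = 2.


U = k * uc
U = 2 * 1.147
U = 2.2940

2.2940


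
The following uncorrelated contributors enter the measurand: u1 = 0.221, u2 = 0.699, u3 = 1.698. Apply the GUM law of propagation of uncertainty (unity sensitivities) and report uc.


uc = sqrt(0.221^2 + 0.699^2 + 1.698^2)
uc = sqrt(3.420646)
uc = 1.8495

1.8495


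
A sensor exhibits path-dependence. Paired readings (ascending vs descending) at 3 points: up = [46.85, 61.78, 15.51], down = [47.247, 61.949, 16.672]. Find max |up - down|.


|46.85 - 47.247| = 0.3970
|61.78 - 61.949| = 0.1690
|15.51 - 16.672| = 1.1620
hysteresis = max(diffs) = 1.1620

1.1620


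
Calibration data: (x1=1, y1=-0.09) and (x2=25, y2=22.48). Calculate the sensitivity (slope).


slope = (y2 - y1) / (x2 - x1)
= (22.48 - -0.09) / (25 - 1)
= 22.5700 / 24
= 0.9404

0.9404


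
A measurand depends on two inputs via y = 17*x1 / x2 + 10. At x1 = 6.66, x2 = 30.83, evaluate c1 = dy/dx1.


y = 17*x1 / x2 + 10
dy/dx1 = 17/x2
Evaluate at x2 = 30.83: c1 = 17 / 30.83
c1 = 0.5514

0.5514
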